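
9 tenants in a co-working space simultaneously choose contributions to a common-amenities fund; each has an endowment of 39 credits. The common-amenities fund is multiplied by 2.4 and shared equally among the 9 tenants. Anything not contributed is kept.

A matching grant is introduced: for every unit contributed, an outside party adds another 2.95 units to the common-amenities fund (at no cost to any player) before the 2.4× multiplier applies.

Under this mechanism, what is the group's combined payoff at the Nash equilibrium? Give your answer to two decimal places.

3327.48 credits

With the mechanism, a contributed unit returns 2.4 × 3.95 / 9 = 1.0533 per unit of net cost to the contributor — now above 1 — so contributing fully is weakly dominant for every player.
At the Nash equilibrium everyone contributes 39. Group total payoff = 2.4 × 3.95 × 351 = 3327.48.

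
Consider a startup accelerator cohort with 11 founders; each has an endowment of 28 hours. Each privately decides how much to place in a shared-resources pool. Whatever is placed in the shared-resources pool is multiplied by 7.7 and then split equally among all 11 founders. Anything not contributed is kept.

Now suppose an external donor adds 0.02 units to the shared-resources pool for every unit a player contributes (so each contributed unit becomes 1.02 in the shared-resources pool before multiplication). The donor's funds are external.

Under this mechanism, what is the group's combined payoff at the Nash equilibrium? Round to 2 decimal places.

The effective private return is 7.7 × 1.02 / 11 = 0.7140, which is still under 1, so the mechanism doesn't change anyone's dominant strategy: zero contribution.
At the Nash equilibrium no one contributes; group total payoff = 11 × 28 = 308.

308.00 hours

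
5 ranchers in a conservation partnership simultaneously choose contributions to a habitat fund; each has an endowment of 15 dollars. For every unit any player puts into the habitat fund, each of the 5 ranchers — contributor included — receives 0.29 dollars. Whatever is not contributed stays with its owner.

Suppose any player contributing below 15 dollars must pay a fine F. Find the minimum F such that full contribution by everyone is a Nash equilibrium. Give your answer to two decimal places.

10.65 dollars

Given the others contribute fully, the best deviation is to contribute 0 (any partial contribution still incurs the fine and gives up units whose private return 0.29 is below 1).
Deviating from 15 to 0 saves 15 dollars but forfeits the deviator's share of the drop in the habitat fund: 0.29 × 15 = 4.35.
So the deviation gain is 15 − 4.35 = 10.65, and the fine must be at least 10.65 dollars to wipe it out.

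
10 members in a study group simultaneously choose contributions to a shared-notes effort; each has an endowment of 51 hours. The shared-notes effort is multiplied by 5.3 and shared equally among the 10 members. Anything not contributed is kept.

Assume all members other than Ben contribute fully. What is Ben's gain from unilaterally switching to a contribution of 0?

Switching from a contribution of 51 to 0 lets Ben keep an extra 51 hours, but lowers the shared-notes effort by 51, which costs Ben their own share of that drop: 5.3/10 × 51 = 27.03.
Net gain = 51 − 27.03 = 23.97. The private return per contributed unit (0.5300) is below 1, so free-riding is indeed the best response regardless of what the others do.

23.97 hours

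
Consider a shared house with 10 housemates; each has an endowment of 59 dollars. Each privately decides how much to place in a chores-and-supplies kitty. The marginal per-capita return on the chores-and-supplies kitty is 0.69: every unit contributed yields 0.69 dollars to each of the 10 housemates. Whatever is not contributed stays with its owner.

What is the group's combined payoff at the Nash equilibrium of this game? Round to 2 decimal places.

The private return per contributed unit is 0.69 < 1, so contributing 0 is dominant for every player. At the Nash equilibrium everyone keeps their 59, and the group total is 10 × 59 = 590.

590.00 dollars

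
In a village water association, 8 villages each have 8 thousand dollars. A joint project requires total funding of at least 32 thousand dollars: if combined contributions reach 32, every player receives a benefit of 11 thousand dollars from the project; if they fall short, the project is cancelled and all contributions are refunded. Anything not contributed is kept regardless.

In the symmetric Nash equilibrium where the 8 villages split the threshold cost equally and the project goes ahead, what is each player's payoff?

15 thousand dollars

Equal share of the threshold: 32/8 = 4.
At this profile no one gains by cutting their contribution: any cut drops the total below 32, the project is cancelled, contributions are refunded, and the deviator ends with 8, which is less than 8 − 4 + 11 = 15. Contributing more than 4 just wastes the excess. So contributing exactly 4 is a best response.
Each player's payoff: 8 − 4 + 11 = 15.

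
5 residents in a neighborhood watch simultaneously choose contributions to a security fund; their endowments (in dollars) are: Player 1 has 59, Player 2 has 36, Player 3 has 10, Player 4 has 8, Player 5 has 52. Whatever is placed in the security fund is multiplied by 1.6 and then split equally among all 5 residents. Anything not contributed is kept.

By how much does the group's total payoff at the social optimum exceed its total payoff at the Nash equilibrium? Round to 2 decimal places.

99.00 dollars

The private return per contributed unit is 1.6/5 = 0.3200 < 1 for every player regardless of endowment, so the Nash equilibrium is zero contribution and the group total is Σ E_j = 59 + 36 + 10 + 8 + 52 = 165.
Each contributed unit returns 1.600 to the group, so the social optimum is full contribution by everyone: group total = 1.600 × 165 = 264.00.
Efficiency loss = (1.600 − 1) × 165 = 99.00.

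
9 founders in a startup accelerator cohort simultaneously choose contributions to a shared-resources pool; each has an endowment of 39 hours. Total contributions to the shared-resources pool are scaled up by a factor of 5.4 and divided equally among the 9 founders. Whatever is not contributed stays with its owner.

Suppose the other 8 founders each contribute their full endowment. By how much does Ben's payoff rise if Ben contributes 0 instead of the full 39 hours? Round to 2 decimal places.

Switching from a contribution of 39 to 0 lets Ben keep an extra 39 hours, but lowers the shared-resources pool by 39, which costs Ben their own share of that drop: 5.4/9 × 39 = 23.40.
Net gain = 39 − 23.40 = 15.60. The private return per contributed unit (0.6000) is below 1, so free-riding is indeed the best response regardless of what the others do.

15.60 hours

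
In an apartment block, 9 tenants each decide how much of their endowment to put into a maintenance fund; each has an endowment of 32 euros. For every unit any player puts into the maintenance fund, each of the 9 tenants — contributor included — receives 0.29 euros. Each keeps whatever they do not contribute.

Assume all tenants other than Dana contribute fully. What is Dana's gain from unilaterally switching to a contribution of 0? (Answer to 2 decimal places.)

22.72 euros

Switching from a contribution of 32 to 0 lets Dana keep an extra 32 euros, but lowers the maintenance fund by 32, which costs Dana their own share of that drop: 0.29 × 32 = 9.28.
Net gain = 32 − 9.28 = 22.72. The private return per contributed unit (0.29) is below 1, so free-riding is indeed the best response regardless of what the others do.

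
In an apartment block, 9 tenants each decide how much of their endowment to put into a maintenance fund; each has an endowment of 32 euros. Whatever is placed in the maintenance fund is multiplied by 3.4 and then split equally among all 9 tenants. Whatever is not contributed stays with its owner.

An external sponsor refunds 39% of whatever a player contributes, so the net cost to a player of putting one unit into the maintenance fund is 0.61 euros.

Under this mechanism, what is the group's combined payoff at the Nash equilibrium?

Even with the mechanism, each unit contributed returns only (3.4/9) / 0.61 = 0.6193 per unit of net cost, so contributing nothing is still dominant.
At the Nash equilibrium no one contributes; group total payoff = 9 × 32 = 288.

288.00 euros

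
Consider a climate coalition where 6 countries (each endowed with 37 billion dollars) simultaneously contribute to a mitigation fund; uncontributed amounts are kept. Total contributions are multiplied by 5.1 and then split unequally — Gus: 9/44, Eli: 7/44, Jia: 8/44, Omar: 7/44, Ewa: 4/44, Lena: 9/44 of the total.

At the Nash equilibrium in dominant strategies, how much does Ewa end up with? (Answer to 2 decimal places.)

Player j's private return per contributed unit is 5.1 × (j's share). Contributing is weakly dominant for j when that share is at least 1/5.1 = 0.1961, and contributing 0 is dominant otherwise.
The shares above 0.1961 belong to Gus and Lena, contributing 37 each; the remaining 4 contribute 0. Total contributed: 74.
Ewa keeps 37 and receives 5.1 × 74 × 4/44 = 34.31 from the mitigation fund, for a payoff of 71.31.

71.31 billion dollars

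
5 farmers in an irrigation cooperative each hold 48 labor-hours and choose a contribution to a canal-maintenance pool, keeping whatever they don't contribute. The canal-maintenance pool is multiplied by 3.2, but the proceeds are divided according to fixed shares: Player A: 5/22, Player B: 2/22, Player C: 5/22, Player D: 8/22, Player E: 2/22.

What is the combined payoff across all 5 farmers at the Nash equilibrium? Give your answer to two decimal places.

A player with share s gets back 3.2·s per unit contributed, so full contribution is dominant for anyone with s > 1/3.2 = 0.3125 and zero contribution is dominant for anyone below.
The only share above 0.3125 is Player D's 8/22, contributing 48; the remaining 4 contribute 0. Total contributed: 48.
The canal-maintenance pool pays out 3.2 × 48 = 153.60 in total (split across the unequal shares, but the aggregate is all that matters for the group sum).
The 4 free-riders keep 48 each, adding 192. Group total = 192 + 153.60 = 345.60.

345.60 labor-hours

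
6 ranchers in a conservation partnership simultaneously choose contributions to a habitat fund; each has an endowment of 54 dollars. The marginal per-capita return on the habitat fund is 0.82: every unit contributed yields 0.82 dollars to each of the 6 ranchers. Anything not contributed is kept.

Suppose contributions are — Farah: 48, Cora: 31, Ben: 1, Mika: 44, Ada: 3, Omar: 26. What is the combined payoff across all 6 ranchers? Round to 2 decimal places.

Total contributed: 48 + 31 + 1 + 44 + 3 + 26 = 153; total kept: 6 × 54 − 153 = 171.
The habitat fund pays out 0.82 × 6 × 153 = 752.76 in aggregate.
Group total = 171 + 752.76 = 923.76.

923.76 dollars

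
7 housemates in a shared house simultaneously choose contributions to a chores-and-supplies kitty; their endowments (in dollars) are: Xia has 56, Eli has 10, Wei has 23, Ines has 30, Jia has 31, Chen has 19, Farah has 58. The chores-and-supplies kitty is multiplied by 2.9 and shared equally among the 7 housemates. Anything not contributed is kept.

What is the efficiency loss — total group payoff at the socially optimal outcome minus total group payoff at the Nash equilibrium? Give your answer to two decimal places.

431.30 dollars

The private return per contributed unit is 2.9/7 = 0.4143 < 1 for every player regardless of endowment, so the Nash equilibrium is zero contribution and the group total is Σ E_j = 56 + 10 + 23 + 30 + 31 + 19 + 58 = 227.
Each contributed unit returns 2.900 to the group, so the social optimum is full contribution by everyone: group total = 2.900 × 227 = 658.30.
Efficiency loss = (2.900 − 1) × 227 = 431.30.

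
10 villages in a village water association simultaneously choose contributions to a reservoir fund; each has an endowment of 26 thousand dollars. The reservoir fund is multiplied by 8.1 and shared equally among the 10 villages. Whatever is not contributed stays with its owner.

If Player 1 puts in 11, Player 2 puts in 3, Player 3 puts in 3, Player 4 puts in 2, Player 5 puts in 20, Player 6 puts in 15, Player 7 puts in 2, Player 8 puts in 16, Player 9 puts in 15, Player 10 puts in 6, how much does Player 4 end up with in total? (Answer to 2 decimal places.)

Total contributed: 11 + 3 + 3 + 2 + 20 + 15 + 2 + 16 + 15 + 6 = 93.
Each receives 8.1 × 93 / 10 = 75.33 from the reservoir fund.
Player 4 keeps 26 − 2 = 24, so Player 4's payoff is 24 + 75.33 = 99.33.

99.33 thousand dollars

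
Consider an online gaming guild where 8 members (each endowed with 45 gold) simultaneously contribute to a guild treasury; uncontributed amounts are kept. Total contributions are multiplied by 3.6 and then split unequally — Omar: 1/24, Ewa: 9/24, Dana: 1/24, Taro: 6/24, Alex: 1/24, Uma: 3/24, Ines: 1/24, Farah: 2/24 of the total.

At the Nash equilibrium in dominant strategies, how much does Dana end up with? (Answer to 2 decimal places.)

A player with share s gets back 3.6·s per unit contributed, so full contribution is dominant for anyone with s > 1/3.6 = 0.2778 and zero contribution is dominant for anyone below.
Ewa alone (share 9/24) is above the threshold, contributing 45; the remaining 7 contribute 0. Total contributed: 45.
Dana keeps 45 and receives 3.6 × 45 × 1/24 = 6.75 from the guild treasury, for a payoff of 51.75.

51.75 gold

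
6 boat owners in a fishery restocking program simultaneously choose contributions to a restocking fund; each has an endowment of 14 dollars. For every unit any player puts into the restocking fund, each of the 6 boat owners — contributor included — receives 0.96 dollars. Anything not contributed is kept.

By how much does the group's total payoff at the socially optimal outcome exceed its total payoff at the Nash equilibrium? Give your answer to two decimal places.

399.84 dollars

The private return per contributed unit is 0.96 < 1, so contributing 0 is dominant for every player. At the Nash equilibrium everyone keeps their 14, and the group total is 6 × 14 = 84.
Each contributed unit returns 5.760 to the group as a whole (0.96 to each of 6 players), which exceeds 1, so the social optimum is full contribution: group total = 5.760 × 84 = 483.84.
Efficiency loss = 483.84 − 84 = 399.84.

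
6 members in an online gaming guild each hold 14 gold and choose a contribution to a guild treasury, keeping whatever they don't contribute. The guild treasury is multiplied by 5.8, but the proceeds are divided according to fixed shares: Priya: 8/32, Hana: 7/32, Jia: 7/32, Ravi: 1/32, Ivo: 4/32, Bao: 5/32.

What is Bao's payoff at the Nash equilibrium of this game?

For player j, contributing a unit is worthwhile iff 5.8 × (j's share) ≥ 1, i.e. iff j's share is at least 0.1724.
Priya, Hana and Jia clear that bar, contributing 14 each; the remaining 3 contribute 0. Total contributed: 42.
Bao keeps 14 and receives 5.8 × 42 × 5/32 = 38.06 from the guild treasury, for a payoff of 52.06.

52.06 gold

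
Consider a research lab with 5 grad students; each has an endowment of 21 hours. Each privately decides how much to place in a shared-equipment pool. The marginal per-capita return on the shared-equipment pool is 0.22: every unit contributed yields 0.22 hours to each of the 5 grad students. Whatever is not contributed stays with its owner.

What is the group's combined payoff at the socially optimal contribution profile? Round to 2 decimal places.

115.50 hours

Each contributed unit returns 1.100 to the group as a whole (0.22 to each of 5 players), which exceeds 1, so the social optimum is full contribution: group total = 1.100 × 105 = 115.50.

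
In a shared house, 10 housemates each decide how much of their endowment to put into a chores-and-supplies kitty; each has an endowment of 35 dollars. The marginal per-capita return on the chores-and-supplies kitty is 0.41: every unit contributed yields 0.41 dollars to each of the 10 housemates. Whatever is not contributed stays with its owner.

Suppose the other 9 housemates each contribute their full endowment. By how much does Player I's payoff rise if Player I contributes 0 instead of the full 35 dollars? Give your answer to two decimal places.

20.65 dollars

Switching from a contribution of 35 to 0 lets Player I keep an extra 35 dollars, but lowers the chores-and-supplies kitty by 35, which costs Player I their own share of that drop: 0.41 × 35 = 14.35.
Net gain = 35 − 14.35 = 20.65. The private return per contributed unit (0.41) is below 1, so free-riding is indeed the best response regardless of what the others do.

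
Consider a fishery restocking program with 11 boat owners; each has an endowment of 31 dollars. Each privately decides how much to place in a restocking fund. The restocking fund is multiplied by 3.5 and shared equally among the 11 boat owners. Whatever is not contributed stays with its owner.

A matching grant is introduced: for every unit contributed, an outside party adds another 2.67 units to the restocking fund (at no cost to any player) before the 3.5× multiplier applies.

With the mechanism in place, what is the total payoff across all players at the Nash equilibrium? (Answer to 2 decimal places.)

Under the mechanism each unit contributed yields 3.5 × 3.67 / 11 = 1.1677 back to its contributor per unit of net cost, which exceeds 1, making full contribution the dominant choice for everyone.
At the Nash equilibrium everyone contributes 31. Group total payoff = 3.5 × 3.67 × 341 = 4380.15.

4380.15 dollars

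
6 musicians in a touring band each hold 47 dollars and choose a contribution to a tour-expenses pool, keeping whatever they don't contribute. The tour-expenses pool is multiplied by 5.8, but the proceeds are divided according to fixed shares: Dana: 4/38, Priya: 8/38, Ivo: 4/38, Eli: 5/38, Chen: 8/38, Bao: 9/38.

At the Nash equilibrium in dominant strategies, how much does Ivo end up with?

A player with share s gets back 5.8·s per unit contributed, so full contribution is dominant for anyone with s > 1/5.8 = 0.1724 and zero contribution is dominant for anyone below.
The shares above 0.1724 belong to Priya, Chen and Bao, contributing 47 each; the remaining 3 contribute 0. Total contributed: 141.
Ivo keeps 47 and receives 5.8 × 141 × 4/38 = 86.08 from the tour-expenses pool, for a payoff of 133.08.

133.08 dollars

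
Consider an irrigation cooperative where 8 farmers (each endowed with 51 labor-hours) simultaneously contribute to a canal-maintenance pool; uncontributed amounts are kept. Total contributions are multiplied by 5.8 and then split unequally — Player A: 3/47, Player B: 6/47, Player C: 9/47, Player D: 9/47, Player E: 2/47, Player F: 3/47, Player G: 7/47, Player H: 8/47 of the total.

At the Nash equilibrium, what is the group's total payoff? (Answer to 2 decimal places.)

For player j, contributing a unit is worthwhile iff 5.8 × (j's share) ≥ 1, i.e. iff j's share is at least 0.1724.
Player C and Player D are above the threshold, contributing 51 each; the remaining 6 contribute 0. Total contributed: 102.
The canal-maintenance pool pays out 5.8 × 102 = 591.60 in total (split across the unequal shares, but the aggregate is all that matters for the group sum).
The 6 free-riders keep 51 each, adding 306. Group total = 306 + 591.60 = 897.60.

897.60 labor-hours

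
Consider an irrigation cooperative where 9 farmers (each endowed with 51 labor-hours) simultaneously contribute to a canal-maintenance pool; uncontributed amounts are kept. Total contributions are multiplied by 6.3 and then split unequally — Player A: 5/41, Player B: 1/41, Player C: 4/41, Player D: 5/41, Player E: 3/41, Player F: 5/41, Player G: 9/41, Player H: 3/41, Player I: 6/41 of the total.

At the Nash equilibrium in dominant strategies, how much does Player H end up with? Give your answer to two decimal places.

74.51 labor-hours

For player j, contributing a unit is worthwhile iff 6.3 × (j's share) ≥ 1, i.e. iff j's share is at least 0.1587.
The only share above 0.1587 is Player G's 9/41, contributing 51; the remaining 8 contribute 0. Total contributed: 51.
Player H keeps 51 and receives 6.3 × 51 × 3/41 = 23.51 from the canal-maintenance pool, for a payoff of 74.51.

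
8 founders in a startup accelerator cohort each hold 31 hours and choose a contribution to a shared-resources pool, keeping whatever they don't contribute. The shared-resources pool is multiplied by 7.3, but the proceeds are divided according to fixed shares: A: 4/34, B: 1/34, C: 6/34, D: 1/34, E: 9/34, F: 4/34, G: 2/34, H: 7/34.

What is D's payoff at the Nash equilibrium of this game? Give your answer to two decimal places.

50.97 hours

Player j's private return per contributed unit is 7.3 × (j's share). Contributing is weakly dominant for j when that share is at least 1/7.3 = 0.1370, and contributing 0 is dominant otherwise.
C, E and H clear that bar, contributing 31 each; the remaining 5 contribute 0. Total contributed: 93.
D keeps 31 and receives 7.3 × 93 × 1/34 = 19.97 from the shared-resources pool, for a payoff of 50.97.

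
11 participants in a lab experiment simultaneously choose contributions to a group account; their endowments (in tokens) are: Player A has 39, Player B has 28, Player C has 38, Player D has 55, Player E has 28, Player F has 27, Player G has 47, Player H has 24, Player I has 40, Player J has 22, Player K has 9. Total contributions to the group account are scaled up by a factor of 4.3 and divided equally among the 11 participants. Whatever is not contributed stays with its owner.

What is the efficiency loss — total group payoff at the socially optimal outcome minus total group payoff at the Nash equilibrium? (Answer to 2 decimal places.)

1178.10 tokens

The private return per contributed unit is 4.3/11 = 0.3909 < 1 for every player regardless of endowment, so the Nash equilibrium is zero contribution and the group total is Σ E_j = 39 + 28 + 38 + 55 + 28 + 27 + 47 + 24 + 40 + 22 + 9 = 357.
Each contributed unit returns 4.300 to the group, so the social optimum is full contribution by everyone: group total = 4.300 × 357 = 1535.10.
Efficiency loss = (4.300 − 1) × 357 = 1178.10.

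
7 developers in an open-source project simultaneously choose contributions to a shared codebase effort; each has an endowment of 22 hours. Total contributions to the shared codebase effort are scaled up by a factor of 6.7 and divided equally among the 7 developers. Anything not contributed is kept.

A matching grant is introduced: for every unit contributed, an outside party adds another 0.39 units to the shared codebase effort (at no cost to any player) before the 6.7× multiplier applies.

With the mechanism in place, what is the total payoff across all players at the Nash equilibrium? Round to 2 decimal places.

Under the mechanism each unit contributed yields 6.7 × 1.39 / 7 = 1.3304 back to its contributor per unit of net cost, which exceeds 1, making full contribution the dominant choice for everyone.
At the Nash equilibrium everyone contributes 22. Group total payoff = 6.7 × 1.39 × 154 = 1434.20.

1434.20 hours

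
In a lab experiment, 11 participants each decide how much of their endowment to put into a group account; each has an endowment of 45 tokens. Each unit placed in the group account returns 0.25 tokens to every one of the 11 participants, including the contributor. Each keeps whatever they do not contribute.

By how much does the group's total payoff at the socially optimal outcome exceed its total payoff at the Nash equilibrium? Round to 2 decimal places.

866.25 tokens

The private return per contributed unit is 0.25 < 1, so contributing 0 is dominant for every player. At the Nash equilibrium everyone keeps their 45, and the group total is 11 × 45 = 495.
Each contributed unit returns 2.750 to the group as a whole (0.25 to each of 11 players), which exceeds 1, so the social optimum is full contribution: group total = 2.750 × 495 = 1361.25.
Efficiency loss = 1361.25 − 495 = 866.25.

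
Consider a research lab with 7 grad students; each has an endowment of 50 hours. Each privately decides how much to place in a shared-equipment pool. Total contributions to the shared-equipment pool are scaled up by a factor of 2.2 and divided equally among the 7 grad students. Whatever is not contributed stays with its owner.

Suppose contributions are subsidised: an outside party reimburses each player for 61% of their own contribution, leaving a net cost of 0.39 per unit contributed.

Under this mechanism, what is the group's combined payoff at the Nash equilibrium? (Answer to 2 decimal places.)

The effective private return is (2.2/7) / 0.39 = 0.8059, which is still under 1, so the mechanism doesn't change anyone's dominant strategy: zero contribution.
Everyone keeps their endowment and the group total is 7 × 50 = 350.

350.00 hours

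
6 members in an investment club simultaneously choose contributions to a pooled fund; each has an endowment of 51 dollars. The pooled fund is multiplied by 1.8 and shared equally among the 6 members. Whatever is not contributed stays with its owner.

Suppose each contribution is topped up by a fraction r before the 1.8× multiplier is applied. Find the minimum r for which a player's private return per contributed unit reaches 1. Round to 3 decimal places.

With matching at rate r, one contributed unit becomes (1 + r) in the pooled fund and returns 1.8 × (1 + r) / 6 to the contributor.
Setting this equal to 1: 1 + r = 6/1.8 = 3.3333.
So the minimum matching rate is r = 3.3333 − 1 = 2.333.

2.333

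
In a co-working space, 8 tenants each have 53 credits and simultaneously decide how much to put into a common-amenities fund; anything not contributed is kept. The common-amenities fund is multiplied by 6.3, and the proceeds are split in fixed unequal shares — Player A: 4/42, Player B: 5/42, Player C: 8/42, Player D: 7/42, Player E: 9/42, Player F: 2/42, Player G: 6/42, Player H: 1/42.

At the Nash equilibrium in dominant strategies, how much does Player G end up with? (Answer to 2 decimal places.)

196.10 credits

For player j, contributing a unit is worthwhile iff 6.3 × (j's share) ≥ 1, i.e. iff j's share is at least 0.1587.
Player C, Player D and Player E clear that bar, contributing 53 each; the remaining 5 contribute 0. Total contributed: 159.
Player G keeps 53 and receives 6.3 × 159 × 6/42 = 143.10 from the common-amenities fund, for a payoff of 196.10.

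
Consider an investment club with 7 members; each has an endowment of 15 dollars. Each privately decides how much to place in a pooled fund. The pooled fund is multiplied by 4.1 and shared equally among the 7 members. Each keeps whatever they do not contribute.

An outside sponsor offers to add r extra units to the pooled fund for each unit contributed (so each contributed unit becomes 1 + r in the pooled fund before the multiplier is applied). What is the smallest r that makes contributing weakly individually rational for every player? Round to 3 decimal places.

With matching at rate r, one contributed unit becomes (1 + r) in the pooled fund and returns 4.1 × (1 + r) / 7 to the contributor.
Setting this equal to 1: 1 + r = 7/4.1 = 1.7073.
So the minimum matching rate is r = 1.7073 − 1 = 0.707.

0.707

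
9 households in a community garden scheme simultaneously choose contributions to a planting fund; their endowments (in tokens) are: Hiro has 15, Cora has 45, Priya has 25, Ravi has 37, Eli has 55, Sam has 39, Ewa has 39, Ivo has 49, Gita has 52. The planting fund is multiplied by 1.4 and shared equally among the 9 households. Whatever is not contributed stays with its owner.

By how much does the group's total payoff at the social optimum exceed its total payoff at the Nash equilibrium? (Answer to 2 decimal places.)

The private return per contributed unit is 1.4/9 = 0.1556 < 1 for every player regardless of endowment, so the Nash equilibrium is zero contribution and the group total is Σ E_j = 15 + 45 + 25 + 37 + 55 + 39 + 39 + 49 + 52 = 356.
Each contributed unit returns 1.400 to the group, so the social optimum is full contribution by everyone: group total = 1.400 × 356 = 498.40.
Efficiency loss = (1.400 − 1) × 356 = 142.40.

142.40 tokens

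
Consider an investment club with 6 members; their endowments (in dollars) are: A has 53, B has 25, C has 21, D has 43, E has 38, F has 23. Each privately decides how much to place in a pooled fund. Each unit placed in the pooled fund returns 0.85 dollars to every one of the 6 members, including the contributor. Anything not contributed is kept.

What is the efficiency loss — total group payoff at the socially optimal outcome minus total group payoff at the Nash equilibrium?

The private return per contributed unit is 0.85 < 1 for everyone, so the Nash equilibrium is zero contribution and the group total is Σ E_j = 53 + 25 + 21 + 43 + 38 + 23 = 203.
Each contributed unit returns 5.100 to the group, so the social optimum is full contribution by everyone: group total = 5.100 × 203 = 1035.30.
Efficiency loss = (5.100 − 1) × 203 = 832.30.

832.30 dollars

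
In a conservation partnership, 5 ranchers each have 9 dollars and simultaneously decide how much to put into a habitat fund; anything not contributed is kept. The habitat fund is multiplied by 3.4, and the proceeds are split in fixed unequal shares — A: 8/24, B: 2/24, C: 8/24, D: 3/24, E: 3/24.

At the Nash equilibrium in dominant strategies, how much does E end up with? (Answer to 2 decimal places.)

16.65 dollars

A player with share s gets back 3.4·s per unit contributed, so full contribution is dominant for anyone with s > 1/3.4 = 0.2941 and zero contribution is dominant for anyone below.
A and C are above the threshold, contributing 9 each; the remaining 3 contribute 0. Total contributed: 18.
E keeps 9 and receives 3.4 × 18 × 3/24 = 7.65 from the habitat fund, for a payoff of 16.65.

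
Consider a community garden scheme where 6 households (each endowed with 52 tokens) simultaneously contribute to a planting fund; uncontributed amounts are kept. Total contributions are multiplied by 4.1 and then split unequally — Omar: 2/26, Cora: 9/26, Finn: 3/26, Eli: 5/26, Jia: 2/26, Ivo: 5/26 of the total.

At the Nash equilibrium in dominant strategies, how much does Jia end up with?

68.40 tokens

A player with share s gets back 4.1·s per unit contributed, so full contribution is dominant for anyone with s > 1/4.1 = 0.2439 and zero contribution is dominant for anyone below.
Cora alone (share 9/26) is above the threshold, contributing 52; the remaining 5 contribute 0. Total contributed: 52.
Jia keeps 52 and receives 4.1 × 52 × 2/26 = 16.40 from the planting fund, for a payoff of 68.40.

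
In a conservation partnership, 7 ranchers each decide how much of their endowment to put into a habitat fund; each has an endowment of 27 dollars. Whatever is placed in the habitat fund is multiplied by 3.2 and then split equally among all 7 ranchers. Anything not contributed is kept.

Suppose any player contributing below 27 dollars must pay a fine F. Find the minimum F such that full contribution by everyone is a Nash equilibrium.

14.66 dollars

Given the others contribute fully, the best deviation is to contribute 0 (any partial contribution still incurs the fine and gives up units whose private return 0.4571 is below 1).
Deviating from 27 to 0 saves 27 dollars but forfeits the deviator's share of the drop in the habitat fund: 3.2/7 × 27 = 12.34.
So the deviation gain is 27 − 12.34 = 14.66, and the fine must be at least 14.66 dollars to wipe it out.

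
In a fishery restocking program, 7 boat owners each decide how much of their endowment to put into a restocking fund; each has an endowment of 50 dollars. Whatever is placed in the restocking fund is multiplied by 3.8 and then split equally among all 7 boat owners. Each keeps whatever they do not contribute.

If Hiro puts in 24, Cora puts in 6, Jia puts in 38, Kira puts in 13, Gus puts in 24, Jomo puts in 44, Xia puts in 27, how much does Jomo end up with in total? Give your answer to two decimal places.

101.54 dollars

Total contributed: 24 + 6 + 38 + 13 + 24 + 44 + 27 = 176.
Each receives 3.8 × 176 / 7 = 95.54 from the restocking fund.
Jomo keeps 50 − 44 = 6, so Jomo's payoff is 6 + 95.54 = 101.54.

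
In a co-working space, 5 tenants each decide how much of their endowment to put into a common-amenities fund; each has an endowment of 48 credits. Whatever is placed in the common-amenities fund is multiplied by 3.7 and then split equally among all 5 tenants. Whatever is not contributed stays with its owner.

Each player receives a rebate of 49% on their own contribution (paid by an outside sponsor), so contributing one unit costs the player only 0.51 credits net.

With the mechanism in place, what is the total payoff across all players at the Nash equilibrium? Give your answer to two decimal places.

1005.60 credits

Under the mechanism each unit contributed yields (3.7/5) / 0.51 = 1.4510 back to its contributor per unit of net cost, which exceeds 1, making full contribution the dominant choice for everyone.
At the Nash equilibrium everyone contributes 48. Group total payoff = 5 × (48 × 0.49 + 3.7 × 48) = 1005.60.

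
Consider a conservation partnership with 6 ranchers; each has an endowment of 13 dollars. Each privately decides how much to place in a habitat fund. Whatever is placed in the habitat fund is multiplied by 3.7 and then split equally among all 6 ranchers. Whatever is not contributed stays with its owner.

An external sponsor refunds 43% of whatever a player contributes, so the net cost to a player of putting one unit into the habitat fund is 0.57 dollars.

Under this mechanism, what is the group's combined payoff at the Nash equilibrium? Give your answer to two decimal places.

322.14 dollars

Under the mechanism each unit contributed yields (3.7/6) / 0.57 = 1.0819 back to its contributor per unit of net cost, which exceeds 1, making full contribution the dominant choice for everyone.
At the Nash equilibrium everyone contributes 13. Group total payoff = 6 × (13 × 0.43 + 3.7 × 13) = 322.14.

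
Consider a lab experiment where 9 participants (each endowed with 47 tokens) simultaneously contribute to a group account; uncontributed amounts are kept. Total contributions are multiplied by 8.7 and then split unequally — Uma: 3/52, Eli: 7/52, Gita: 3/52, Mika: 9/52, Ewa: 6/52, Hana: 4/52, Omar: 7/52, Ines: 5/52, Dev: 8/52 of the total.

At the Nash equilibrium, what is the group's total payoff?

2232.50 tokens

Each unit j contributes comes back to j as 8.7 × (j's share), so j prefers to contribute only if that share exceeds 1/8.7 = 0.1149; otherwise keeping the unit dominates.
Eli, Mika, Ewa, Omar and Dev clear that bar, contributing 47 each; the remaining 4 contribute 0. Total contributed: 235.
The group account pays out 8.7 × 235 = 2044.50 in total (split across the unequal shares, but the aggregate is all that matters for the group sum).
The 4 free-riders keep 47 each, adding 188. Group total = 188 + 2044.50 = 2232.50.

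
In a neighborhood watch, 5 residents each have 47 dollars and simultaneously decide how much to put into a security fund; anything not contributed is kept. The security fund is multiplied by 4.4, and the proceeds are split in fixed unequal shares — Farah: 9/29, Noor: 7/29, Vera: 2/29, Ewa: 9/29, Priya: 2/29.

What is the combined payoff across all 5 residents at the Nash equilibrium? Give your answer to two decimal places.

714.40 dollars

Each unit j contributes comes back to j as 4.4 × (j's share), so j prefers to contribute only if that share exceeds 1/4.4 = 0.2273; otherwise keeping the unit dominates.
Farah, Noor and Ewa clear that bar, contributing 47 each; the remaining 2 contribute 0. Total contributed: 141.
The security fund pays out 4.4 × 141 = 620.40 in total (split across the unequal shares, but the aggregate is all that matters for the group sum).
The 2 free-riders keep 47 each, adding 94. Group total = 94 + 620.40 = 714.40.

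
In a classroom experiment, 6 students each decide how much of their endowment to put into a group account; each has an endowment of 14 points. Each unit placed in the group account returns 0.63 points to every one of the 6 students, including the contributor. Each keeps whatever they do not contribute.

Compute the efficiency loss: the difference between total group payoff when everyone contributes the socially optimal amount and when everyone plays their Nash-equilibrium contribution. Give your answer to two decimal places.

233.52 points

The private return per contributed unit is 0.63 < 1, so contributing 0 is dominant for every player. At the Nash equilibrium everyone keeps their 14, and the group total is 6 × 14 = 84.
Each contributed unit returns 3.780 to the group as a whole (0.63 to each of 6 players), which exceeds 1, so the social optimum is full contribution: group total = 3.780 × 84 = 317.52.
Efficiency loss = 317.52 − 84 = 233.52.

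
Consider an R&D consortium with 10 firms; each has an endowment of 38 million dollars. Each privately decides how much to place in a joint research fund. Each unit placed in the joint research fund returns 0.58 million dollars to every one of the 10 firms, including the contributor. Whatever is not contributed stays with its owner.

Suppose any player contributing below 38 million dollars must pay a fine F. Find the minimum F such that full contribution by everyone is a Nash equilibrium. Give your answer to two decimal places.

Given the others contribute fully, the best deviation is to contribute 0 (any partial contribution still incurs the fine and gives up units whose private return 0.58 is below 1).
Deviating from 38 to 0 saves 38 million dollars but forfeits the deviator's share of the drop in the joint research fund: 0.58 × 38 = 22.04.
So the deviation gain is 38 − 22.04 = 15.96, and the fine must be at least 15.96 million dollars to wipe it out.

15.96 million dollars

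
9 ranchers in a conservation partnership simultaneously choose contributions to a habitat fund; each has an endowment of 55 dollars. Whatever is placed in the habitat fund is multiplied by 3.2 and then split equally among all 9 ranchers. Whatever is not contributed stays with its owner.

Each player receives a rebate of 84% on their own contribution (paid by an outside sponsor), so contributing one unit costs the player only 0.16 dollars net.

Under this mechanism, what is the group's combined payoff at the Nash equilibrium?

1999.80 dollars

The effective private return per unit is now (3.2/9) / 0.16 = 2.2222 > 1, so every player's dominant strategy flips to full contribution.
At the Nash equilibrium everyone contributes 55. Group total payoff = 9 × (55 × 0.84 + 3.2 × 55) = 1999.80.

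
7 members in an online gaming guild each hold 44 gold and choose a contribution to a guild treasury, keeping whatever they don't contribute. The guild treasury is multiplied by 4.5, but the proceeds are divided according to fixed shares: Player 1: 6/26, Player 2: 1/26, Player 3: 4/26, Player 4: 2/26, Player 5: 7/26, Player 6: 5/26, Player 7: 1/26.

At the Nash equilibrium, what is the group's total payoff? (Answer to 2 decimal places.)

Player j's private return per contributed unit is 4.5 × (j's share). Contributing is weakly dominant for j when that share is at least 1/4.5 = 0.2222, and contributing 0 is dominant otherwise.
Player 1 and Player 5 are above the threshold, contributing 44 each; the remaining 5 contribute 0. Total contributed: 88.
The guild treasury pays out 4.5 × 88 = 396.00 in total (split across the unequal shares, but the aggregate is all that matters for the group sum).
The 5 free-riders keep 44 each, adding 220. Group total = 220 + 396.00 = 616.00.

616.00 gold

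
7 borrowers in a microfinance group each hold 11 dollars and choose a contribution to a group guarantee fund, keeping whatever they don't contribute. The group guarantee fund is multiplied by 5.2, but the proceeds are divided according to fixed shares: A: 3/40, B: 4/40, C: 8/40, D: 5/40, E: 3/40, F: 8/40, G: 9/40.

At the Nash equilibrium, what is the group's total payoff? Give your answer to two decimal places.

215.60 dollars

Each unit j contributes comes back to j as 5.2 × (j's share), so j prefers to contribute only if that share exceeds 1/5.2 = 0.1923; otherwise keeping the unit dominates.
C, F and G are above the threshold, contributing 11 each; the remaining 4 contribute 0. Total contributed: 33.
The group guarantee fund pays out 5.2 × 33 = 171.60 in total (split across the unequal shares, but the aggregate is all that matters for the group sum).
The 4 free-riders keep 11 each, adding 44. Group total = 44 + 171.60 = 215.60.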